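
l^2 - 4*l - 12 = (l - 6)*(l + 2)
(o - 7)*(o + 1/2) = o^2 - 13*o/2 - 7/2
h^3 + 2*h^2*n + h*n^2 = h*(h + n)^2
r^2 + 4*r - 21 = (r - 3)*(r + 7)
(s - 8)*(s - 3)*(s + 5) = s^3 - 6*s^2 - 31*s + 120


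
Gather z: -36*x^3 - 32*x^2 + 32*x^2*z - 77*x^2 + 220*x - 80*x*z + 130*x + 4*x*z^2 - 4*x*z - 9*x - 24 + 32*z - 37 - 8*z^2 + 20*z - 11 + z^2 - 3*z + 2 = -36*x^3 - 109*x^2 + 341*x + z^2*(4*x - 7) + z*(32*x^2 - 84*x + 49) - 70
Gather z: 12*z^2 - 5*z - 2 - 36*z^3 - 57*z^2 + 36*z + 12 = -36*z^3 - 45*z^2 + 31*z + 10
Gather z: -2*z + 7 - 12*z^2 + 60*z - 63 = -12*z^2 + 58*z - 56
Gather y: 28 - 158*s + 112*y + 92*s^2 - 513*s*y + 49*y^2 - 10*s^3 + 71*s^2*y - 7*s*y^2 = -10*s^3 + 92*s^2 - 158*s + y^2*(49 - 7*s) + y*(71*s^2 - 513*s + 112) + 28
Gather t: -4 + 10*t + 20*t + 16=30*t + 12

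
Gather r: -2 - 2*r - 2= -2*r - 4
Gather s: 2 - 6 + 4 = 0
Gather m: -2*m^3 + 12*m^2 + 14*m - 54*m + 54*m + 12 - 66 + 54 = -2*m^3 + 12*m^2 + 14*m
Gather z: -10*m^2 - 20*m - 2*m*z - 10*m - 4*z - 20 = -10*m^2 - 30*m + z*(-2*m - 4) - 20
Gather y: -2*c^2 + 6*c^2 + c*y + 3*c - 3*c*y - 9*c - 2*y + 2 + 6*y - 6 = 4*c^2 - 6*c + y*(4 - 2*c) - 4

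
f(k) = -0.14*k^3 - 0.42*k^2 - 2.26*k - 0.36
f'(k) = -0.42*k^2 - 0.84*k - 2.26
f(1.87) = -6.97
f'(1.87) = -5.30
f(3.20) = -16.48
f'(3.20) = -9.25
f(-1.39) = 2.35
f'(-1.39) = -1.90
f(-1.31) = 2.19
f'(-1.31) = -1.88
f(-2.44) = 4.69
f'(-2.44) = -2.71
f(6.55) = -72.52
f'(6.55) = -25.78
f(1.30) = -4.32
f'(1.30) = -4.06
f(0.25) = -0.95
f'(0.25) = -2.50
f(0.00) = -0.36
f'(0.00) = -2.26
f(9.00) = -156.78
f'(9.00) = -43.84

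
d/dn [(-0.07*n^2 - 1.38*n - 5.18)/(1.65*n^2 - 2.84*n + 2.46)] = (2.4758*n^2 + 16.7496*n - 18.106)/(2.7225*n^4 - 9.372*n^3 + 16.1836*n^2 - 13.9728*n + 6.0516)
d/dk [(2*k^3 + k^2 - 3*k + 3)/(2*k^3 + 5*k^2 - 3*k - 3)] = 2*(4*k^4 - 12*k^2 - 18*k + 9)/(4*k^6 + 20*k^5 + 13*k^4 - 42*k^3 - 21*k^2 + 18*k + 9)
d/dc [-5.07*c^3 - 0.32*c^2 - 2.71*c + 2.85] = -15.21*c^2 - 0.64*c - 2.71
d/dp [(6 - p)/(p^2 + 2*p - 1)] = (-p^2 - 2*p + 2*(p - 6)*(p + 1) + 1)/(p^2 + 2*p - 1)^2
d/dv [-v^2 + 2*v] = 2 - 2*v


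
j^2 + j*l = j*(j + l)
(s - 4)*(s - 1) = s^2 - 5*s + 4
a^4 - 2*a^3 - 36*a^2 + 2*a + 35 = (a - 7)*(a - 1)*(a + 1)*(a + 5)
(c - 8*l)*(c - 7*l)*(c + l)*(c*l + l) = c^4*l - 14*c^3*l^2 + c^3*l + 41*c^2*l^3 - 14*c^2*l^2 + 56*c*l^4 + 41*c*l^3 + 56*l^4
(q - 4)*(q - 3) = q^2 - 7*q + 12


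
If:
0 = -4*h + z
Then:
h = z/4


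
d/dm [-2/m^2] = 4/m^3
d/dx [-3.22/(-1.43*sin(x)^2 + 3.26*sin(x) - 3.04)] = (10.4972 - 9.2092*sin(x))*cos(x)/(1.43*sin(x)^2 - 3.26*sin(x) + 3.04)^2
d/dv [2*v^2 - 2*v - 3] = 4*v - 2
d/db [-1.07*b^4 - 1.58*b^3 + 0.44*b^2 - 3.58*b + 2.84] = -4.28*b^3 - 4.74*b^2 + 0.88*b - 3.58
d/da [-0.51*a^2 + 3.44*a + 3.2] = 3.44 - 1.02*a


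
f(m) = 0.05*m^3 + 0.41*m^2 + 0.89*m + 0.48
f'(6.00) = 11.21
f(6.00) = 31.38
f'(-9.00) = 5.66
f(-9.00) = -10.77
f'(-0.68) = 0.40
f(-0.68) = 0.05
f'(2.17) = 3.38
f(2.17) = 4.85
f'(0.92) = 1.77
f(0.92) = 1.68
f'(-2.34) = -0.21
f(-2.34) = 0.00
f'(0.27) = 1.12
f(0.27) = 0.75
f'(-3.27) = -0.19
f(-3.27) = 0.21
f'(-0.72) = 0.38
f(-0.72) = 0.03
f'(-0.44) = 0.56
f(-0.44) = 0.16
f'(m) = 0.15*m^2 + 0.82*m + 0.89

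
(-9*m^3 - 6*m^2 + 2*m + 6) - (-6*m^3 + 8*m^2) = -3*m^3 - 14*m^2 + 2*m + 6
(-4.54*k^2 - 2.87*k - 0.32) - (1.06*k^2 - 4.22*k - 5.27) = -5.6*k^2 + 1.35*k + 4.95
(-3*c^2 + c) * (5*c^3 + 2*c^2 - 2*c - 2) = -15*c^5 - c^4 + 8*c^3 + 4*c^2 - 2*c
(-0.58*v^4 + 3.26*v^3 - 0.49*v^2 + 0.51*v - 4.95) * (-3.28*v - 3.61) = 1.9024*v^5 - 8.599*v^4 - 10.1614*v^3 + 0.0961000000000001*v^2 + 14.3949*v + 17.8695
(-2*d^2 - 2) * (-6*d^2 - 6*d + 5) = 12*d^4 + 12*d^3 + 2*d^2 + 12*d - 10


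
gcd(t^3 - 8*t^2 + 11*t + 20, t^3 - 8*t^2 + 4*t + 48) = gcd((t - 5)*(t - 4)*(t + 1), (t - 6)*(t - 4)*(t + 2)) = t - 4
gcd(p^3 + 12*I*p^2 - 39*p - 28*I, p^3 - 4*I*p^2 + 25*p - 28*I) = p + 4*I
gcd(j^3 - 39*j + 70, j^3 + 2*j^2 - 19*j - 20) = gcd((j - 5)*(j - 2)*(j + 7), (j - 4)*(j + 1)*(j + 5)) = 1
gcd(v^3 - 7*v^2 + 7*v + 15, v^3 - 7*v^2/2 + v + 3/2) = v - 3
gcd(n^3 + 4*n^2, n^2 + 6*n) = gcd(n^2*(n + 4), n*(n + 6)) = n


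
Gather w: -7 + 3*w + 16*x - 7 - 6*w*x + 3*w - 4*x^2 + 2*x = w*(6 - 6*x) - 4*x^2 + 18*x - 14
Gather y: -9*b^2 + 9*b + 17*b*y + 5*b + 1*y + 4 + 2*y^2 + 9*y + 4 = -9*b^2 + 14*b + 2*y^2 + y*(17*b + 10) + 8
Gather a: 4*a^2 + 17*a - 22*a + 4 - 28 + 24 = 4*a^2 - 5*a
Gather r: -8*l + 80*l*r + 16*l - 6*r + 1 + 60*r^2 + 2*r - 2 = 8*l + 60*r^2 + r*(80*l - 4) - 1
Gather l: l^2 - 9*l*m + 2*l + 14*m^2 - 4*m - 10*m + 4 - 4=l^2 + l*(2 - 9*m) + 14*m^2 - 14*m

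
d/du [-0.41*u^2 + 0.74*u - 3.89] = 0.74 - 0.82*u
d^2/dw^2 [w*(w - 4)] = 2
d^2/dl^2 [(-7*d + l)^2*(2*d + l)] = -24*d + 6*l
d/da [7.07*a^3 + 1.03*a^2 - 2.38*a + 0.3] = 21.21*a^2 + 2.06*a - 2.38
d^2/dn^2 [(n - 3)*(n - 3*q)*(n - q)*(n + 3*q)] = 12*n^2 - 6*n*q - 18*n - 18*q^2 + 6*q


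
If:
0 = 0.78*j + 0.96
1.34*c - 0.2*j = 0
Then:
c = -0.18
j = -1.23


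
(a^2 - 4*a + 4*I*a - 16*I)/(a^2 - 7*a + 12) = (a + 4*I)/(a - 3)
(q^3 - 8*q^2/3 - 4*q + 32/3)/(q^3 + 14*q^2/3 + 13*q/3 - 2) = (3*q^2 - 14*q + 16)/(3*q^2 + 8*q - 3)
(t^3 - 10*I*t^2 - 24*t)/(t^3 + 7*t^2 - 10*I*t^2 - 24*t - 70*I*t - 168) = t/(t + 7)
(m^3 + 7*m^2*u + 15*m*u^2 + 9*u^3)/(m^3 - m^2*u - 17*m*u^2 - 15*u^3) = (-m - 3*u)/(-m + 5*u)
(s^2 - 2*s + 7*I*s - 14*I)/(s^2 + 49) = (s - 2)/(s - 7*I)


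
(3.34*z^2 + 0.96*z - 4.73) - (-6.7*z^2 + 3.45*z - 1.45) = 10.04*z^2 - 2.49*z - 3.28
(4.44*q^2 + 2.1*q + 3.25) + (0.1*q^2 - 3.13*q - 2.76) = 4.54*q^2 - 1.03*q + 0.49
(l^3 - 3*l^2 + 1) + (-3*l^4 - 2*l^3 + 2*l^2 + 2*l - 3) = -3*l^4 - l^3 - l^2 + 2*l - 2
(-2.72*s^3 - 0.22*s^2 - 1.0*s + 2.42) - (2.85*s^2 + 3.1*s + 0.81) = -2.72*s^3 - 3.07*s^2 - 4.1*s + 1.61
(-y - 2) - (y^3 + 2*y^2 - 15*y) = -y^3 - 2*y^2 + 14*y - 2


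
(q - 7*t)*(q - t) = q^2 - 8*q*t + 7*t^2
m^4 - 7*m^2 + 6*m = m*(m - 2)*(m - 1)*(m + 3)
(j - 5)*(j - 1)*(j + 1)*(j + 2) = j^4 - 3*j^3 - 11*j^2 + 3*j + 10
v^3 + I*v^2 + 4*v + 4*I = (v - 2*I)*(v + I)*(v + 2*I)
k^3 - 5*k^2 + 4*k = k*(k - 4)*(k - 1)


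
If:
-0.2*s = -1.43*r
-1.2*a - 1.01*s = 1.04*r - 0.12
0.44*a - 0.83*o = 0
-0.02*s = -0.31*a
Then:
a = 0.01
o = 0.00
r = 0.01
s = 0.10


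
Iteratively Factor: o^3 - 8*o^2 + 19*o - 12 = (o - 3)*(o^2 - 5*o + 4) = (o - 3)*(o - 1)*(o - 4)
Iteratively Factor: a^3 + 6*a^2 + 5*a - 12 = (a + 3)*(a^2 + 3*a - 4) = (a - 1)*(a + 3)*(a + 4)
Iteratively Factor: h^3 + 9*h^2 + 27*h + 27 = (h + 3)*(h^2 + 6*h + 9) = (h + 3)^2*(h + 3)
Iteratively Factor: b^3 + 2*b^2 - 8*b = (b - 2)*(b^2 + 4*b) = b*(b - 2)*(b + 4)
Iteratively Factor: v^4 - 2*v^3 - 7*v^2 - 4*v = (v)*(v^3 - 2*v^2 - 7*v - 4) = v*(v + 1)*(v^2 - 3*v - 4) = v*(v - 4)*(v + 1)*(v + 1)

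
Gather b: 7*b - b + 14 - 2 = 6*b + 12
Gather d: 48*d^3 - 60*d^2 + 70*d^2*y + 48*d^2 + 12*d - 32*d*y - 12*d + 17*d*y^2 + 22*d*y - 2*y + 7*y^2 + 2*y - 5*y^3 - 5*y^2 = 48*d^3 + d^2*(70*y - 12) + d*(17*y^2 - 10*y) - 5*y^3 + 2*y^2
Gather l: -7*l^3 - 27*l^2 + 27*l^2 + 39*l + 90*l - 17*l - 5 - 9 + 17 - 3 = -7*l^3 + 112*l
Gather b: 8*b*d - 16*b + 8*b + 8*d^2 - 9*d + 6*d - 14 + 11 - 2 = b*(8*d - 8) + 8*d^2 - 3*d - 5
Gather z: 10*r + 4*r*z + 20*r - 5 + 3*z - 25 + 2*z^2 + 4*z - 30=30*r + 2*z^2 + z*(4*r + 7) - 60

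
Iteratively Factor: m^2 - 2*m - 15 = (m - 5)*(m + 3)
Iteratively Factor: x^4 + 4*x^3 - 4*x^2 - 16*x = (x + 2)*(x^3 + 2*x^2 - 8*x) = (x + 2)*(x + 4)*(x^2 - 2*x) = x*(x + 2)*(x + 4)*(x - 2)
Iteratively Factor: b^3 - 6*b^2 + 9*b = (b - 3)*(b^2 - 3*b) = (b - 3)^2*(b)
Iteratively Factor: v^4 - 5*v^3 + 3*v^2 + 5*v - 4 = (v - 1)*(v^3 - 4*v^2 - v + 4) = (v - 1)*(v + 1)*(v^2 - 5*v + 4) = (v - 1)^2*(v + 1)*(v - 4)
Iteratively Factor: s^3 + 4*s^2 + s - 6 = (s + 2)*(s^2 + 2*s - 3) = (s - 1)*(s + 2)*(s + 3)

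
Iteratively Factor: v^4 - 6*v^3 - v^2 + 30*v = (v)*(v^3 - 6*v^2 - v + 30) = v*(v - 3)*(v^2 - 3*v - 10) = v*(v - 3)*(v + 2)*(v - 5)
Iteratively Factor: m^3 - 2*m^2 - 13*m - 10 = (m - 5)*(m^2 + 3*m + 2) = (m - 5)*(m + 2)*(m + 1)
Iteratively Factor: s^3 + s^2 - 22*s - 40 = (s + 4)*(s^2 - 3*s - 10) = (s - 5)*(s + 4)*(s + 2)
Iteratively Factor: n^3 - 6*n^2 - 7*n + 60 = (n - 5)*(n^2 - n - 12) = (n - 5)*(n + 3)*(n - 4)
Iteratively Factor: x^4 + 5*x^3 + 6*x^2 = (x + 3)*(x^3 + 2*x^2) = (x + 2)*(x + 3)*(x^2) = x*(x + 2)*(x + 3)*(x)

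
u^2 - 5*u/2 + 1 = (u - 2)*(u - 1/2)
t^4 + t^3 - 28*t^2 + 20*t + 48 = (t - 4)*(t - 2)*(t + 1)*(t + 6)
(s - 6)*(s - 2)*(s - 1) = s^3 - 9*s^2 + 20*s - 12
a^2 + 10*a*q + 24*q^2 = (a + 4*q)*(a + 6*q)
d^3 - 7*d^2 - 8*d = d*(d - 8)*(d + 1)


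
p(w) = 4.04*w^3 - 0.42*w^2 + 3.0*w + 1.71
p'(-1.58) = 34.58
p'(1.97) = 48.38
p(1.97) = 36.88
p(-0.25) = 0.87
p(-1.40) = -14.40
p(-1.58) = -20.01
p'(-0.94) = 14.50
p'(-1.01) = 16.21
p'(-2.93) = 109.51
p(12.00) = 6958.35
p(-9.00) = -3004.47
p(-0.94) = -4.84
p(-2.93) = -112.31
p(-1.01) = -5.91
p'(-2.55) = 83.95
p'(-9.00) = 992.28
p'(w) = 12.12*w^2 - 0.84*w + 3.0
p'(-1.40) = 27.93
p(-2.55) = -75.66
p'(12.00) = 1738.20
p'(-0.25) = 3.97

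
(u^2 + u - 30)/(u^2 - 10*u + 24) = (u^2 + u - 30)/(u^2 - 10*u + 24)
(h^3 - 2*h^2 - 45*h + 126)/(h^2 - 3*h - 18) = (h^2 + 4*h - 21)/(h + 3)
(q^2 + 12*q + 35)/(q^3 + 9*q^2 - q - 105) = 1/(q - 3)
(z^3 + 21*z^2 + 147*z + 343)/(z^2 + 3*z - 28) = (z^2 + 14*z + 49)/(z - 4)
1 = 1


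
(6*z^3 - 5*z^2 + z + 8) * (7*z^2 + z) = 42*z^5 - 29*z^4 + 2*z^3 + 57*z^2 + 8*z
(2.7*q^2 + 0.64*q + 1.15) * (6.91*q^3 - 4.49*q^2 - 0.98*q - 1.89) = 18.657*q^5 - 7.7006*q^4 + 2.4269*q^3 - 10.8937*q^2 - 2.3366*q - 2.1735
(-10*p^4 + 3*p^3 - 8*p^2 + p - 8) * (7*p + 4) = -70*p^5 - 19*p^4 - 44*p^3 - 25*p^2 - 52*p - 32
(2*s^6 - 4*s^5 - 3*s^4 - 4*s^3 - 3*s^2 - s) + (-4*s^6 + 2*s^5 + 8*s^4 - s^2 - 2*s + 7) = -2*s^6 - 2*s^5 + 5*s^4 - 4*s^3 - 4*s^2 - 3*s + 7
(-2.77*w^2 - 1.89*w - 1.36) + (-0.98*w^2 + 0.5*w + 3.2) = -3.75*w^2 - 1.39*w + 1.84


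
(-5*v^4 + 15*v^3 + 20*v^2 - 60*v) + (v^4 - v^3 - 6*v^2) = -4*v^4 + 14*v^3 + 14*v^2 - 60*v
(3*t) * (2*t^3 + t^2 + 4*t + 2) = 6*t^4 + 3*t^3 + 12*t^2 + 6*t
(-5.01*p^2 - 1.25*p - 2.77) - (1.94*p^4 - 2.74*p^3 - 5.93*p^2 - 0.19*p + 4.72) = -1.94*p^4 + 2.74*p^3 + 0.92*p^2 - 1.06*p - 7.49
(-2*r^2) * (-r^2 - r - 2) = 2*r^4 + 2*r^3 + 4*r^2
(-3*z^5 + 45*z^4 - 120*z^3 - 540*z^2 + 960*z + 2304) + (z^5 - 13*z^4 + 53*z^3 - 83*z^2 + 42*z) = -2*z^5 + 32*z^4 - 67*z^3 - 623*z^2 + 1002*z + 2304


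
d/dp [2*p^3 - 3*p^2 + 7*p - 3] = 6*p^2 - 6*p + 7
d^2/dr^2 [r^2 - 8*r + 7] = 2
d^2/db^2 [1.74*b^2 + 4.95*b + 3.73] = 3.48000000000000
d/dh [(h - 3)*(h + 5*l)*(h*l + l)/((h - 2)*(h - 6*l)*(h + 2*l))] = l*(-(h - 3)*(h - 2)*(h + 1)*(h - 6*l)*(h + 5*l) - (h - 3)*(h - 2)*(h + 1)*(h + 2*l)*(h + 5*l) - (h - 3)*(h + 1)*(h - 6*l)*(h + 2*l)*(h + 5*l) + (h - 2)*(h - 6*l)*(h + 2*l)*((h - 3)*(h + 1) + (h - 3)*(h + 5*l) + (h + 1)*(h + 5*l)))/((h - 2)^2*(h - 6*l)^2*(h + 2*l)^2)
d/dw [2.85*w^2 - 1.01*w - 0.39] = 5.7*w - 1.01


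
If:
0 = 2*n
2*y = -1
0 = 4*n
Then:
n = 0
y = -1/2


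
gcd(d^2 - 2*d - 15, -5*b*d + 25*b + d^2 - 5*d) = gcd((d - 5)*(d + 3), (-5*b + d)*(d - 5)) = d - 5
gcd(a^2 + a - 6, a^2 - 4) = a - 2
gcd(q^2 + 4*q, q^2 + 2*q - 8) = q + 4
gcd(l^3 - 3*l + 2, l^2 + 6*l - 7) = l - 1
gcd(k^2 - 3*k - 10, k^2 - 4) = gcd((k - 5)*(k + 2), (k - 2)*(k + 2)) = k + 2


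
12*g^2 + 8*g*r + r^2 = (2*g + r)*(6*g + r)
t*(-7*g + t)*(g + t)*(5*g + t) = -35*g^3*t - 37*g^2*t^2 - g*t^3 + t^4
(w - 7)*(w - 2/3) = w^2 - 23*w/3 + 14/3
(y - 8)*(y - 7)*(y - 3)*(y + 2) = y^4 - 16*y^3 + 65*y^2 + 34*y - 336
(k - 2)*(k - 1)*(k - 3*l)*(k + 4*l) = k^4 + k^3*l - 3*k^3 - 12*k^2*l^2 - 3*k^2*l + 2*k^2 + 36*k*l^2 + 2*k*l - 24*l^2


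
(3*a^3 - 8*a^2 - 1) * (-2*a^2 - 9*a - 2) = -6*a^5 - 11*a^4 + 66*a^3 + 18*a^2 + 9*a + 2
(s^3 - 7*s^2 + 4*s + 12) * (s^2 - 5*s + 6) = s^5 - 12*s^4 + 45*s^3 - 50*s^2 - 36*s + 72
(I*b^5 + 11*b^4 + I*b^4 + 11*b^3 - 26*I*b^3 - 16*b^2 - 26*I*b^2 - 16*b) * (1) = I*b^5 + 11*b^4 + I*b^4 + 11*b^3 - 26*I*b^3 - 16*b^2 - 26*I*b^2 - 16*b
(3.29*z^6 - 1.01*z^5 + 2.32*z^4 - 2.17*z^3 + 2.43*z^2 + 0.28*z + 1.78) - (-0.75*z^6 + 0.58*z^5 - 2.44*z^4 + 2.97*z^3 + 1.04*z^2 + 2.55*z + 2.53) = 4.04*z^6 - 1.59*z^5 + 4.76*z^4 - 5.14*z^3 + 1.39*z^2 - 2.27*z - 0.75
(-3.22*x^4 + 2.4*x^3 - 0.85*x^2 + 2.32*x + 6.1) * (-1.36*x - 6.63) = 4.3792*x^5 + 18.0846*x^4 - 14.756*x^3 + 2.4803*x^2 - 23.6776*x - 40.443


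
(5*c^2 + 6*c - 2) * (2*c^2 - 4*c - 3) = 10*c^4 - 8*c^3 - 43*c^2 - 10*c + 6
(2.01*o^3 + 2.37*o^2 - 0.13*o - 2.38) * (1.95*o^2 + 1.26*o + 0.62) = 3.9195*o^5 + 7.1541*o^4 + 3.9789*o^3 - 3.3354*o^2 - 3.0794*o - 1.4756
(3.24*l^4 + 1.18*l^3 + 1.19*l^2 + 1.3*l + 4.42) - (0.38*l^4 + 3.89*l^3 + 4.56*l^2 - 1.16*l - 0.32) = 2.86*l^4 - 2.71*l^3 - 3.37*l^2 + 2.46*l + 4.74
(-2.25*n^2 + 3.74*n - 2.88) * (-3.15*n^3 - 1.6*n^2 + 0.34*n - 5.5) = 7.0875*n^5 - 8.181*n^4 + 2.323*n^3 + 18.2546*n^2 - 21.5492*n + 15.84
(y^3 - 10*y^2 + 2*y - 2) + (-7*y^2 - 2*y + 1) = y^3 - 17*y^2 - 1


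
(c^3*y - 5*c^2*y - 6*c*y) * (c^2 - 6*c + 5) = c^5*y - 11*c^4*y + 29*c^3*y + 11*c^2*y - 30*c*y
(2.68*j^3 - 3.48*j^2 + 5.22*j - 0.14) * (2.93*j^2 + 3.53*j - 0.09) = 7.8524*j^5 - 0.736000000000001*j^4 + 2.769*j^3 + 18.3296*j^2 - 0.964*j + 0.0126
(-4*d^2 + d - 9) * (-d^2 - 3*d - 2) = 4*d^4 + 11*d^3 + 14*d^2 + 25*d + 18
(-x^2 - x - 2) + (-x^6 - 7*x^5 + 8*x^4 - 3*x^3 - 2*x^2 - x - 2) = -x^6 - 7*x^5 + 8*x^4 - 3*x^3 - 3*x^2 - 2*x - 4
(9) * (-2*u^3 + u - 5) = -18*u^3 + 9*u - 45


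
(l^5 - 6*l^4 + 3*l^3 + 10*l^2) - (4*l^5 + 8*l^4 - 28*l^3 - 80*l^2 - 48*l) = -3*l^5 - 14*l^4 + 31*l^3 + 90*l^2 + 48*l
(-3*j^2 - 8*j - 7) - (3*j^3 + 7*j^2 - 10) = -3*j^3 - 10*j^2 - 8*j + 3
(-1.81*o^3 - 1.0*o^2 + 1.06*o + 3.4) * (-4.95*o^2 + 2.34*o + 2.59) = 8.9595*o^5 + 0.7146*o^4 - 12.2749*o^3 - 16.9396*o^2 + 10.7014*o + 8.806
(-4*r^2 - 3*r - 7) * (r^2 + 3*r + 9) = -4*r^4 - 15*r^3 - 52*r^2 - 48*r - 63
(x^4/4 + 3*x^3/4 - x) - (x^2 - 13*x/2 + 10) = x^4/4 + 3*x^3/4 - x^2 + 11*x/2 - 10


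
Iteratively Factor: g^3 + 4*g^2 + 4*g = (g + 2)*(g^2 + 2*g) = (g + 2)^2*(g)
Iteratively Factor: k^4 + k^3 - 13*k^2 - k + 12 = (k - 3)*(k^3 + 4*k^2 - k - 4) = (k - 3)*(k + 4)*(k^2 - 1) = (k - 3)*(k + 1)*(k + 4)*(k - 1)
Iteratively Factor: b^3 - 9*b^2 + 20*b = (b - 4)*(b^2 - 5*b) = b*(b - 4)*(b - 5)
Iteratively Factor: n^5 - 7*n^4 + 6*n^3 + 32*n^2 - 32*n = (n - 4)*(n^4 - 3*n^3 - 6*n^2 + 8*n) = (n - 4)*(n + 2)*(n^3 - 5*n^2 + 4*n) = (n - 4)^2*(n + 2)*(n^2 - n) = n*(n - 4)^2*(n + 2)*(n - 1)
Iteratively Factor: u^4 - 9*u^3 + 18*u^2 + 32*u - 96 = (u - 4)*(u^3 - 5*u^2 - 2*u + 24) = (u - 4)*(u - 3)*(u^2 - 2*u - 8) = (u - 4)^2*(u - 3)*(u + 2)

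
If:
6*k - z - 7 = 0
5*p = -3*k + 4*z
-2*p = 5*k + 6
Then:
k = 26/67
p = -266/67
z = -313/67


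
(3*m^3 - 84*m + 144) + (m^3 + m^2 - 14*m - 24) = 4*m^3 + m^2 - 98*m + 120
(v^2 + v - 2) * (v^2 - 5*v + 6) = v^4 - 4*v^3 - v^2 + 16*v - 12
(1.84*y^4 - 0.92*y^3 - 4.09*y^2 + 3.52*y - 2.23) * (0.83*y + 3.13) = 1.5272*y^5 + 4.9956*y^4 - 6.2743*y^3 - 9.8801*y^2 + 9.1667*y - 6.9799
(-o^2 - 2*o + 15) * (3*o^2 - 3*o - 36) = -3*o^4 - 3*o^3 + 87*o^2 + 27*o - 540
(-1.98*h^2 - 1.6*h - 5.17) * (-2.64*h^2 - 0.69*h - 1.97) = 5.2272*h^4 + 5.5902*h^3 + 18.6534*h^2 + 6.7193*h + 10.1849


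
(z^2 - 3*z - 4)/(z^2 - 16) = (z + 1)/(z + 4)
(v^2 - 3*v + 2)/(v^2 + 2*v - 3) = (v - 2)/(v + 3)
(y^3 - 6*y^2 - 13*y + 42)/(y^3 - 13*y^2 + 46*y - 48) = (y^2 - 4*y - 21)/(y^2 - 11*y + 24)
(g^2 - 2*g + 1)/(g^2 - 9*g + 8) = (g - 1)/(g - 8)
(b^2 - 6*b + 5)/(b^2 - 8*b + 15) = (b - 1)/(b - 3)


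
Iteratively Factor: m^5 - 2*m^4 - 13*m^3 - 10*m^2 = (m)*(m^4 - 2*m^3 - 13*m^2 - 10*m) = m*(m + 1)*(m^3 - 3*m^2 - 10*m) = m*(m - 5)*(m + 1)*(m^2 + 2*m) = m^2*(m - 5)*(m + 1)*(m + 2)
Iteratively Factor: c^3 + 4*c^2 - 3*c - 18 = (c + 3)*(c^2 + c - 6) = (c + 3)^2*(c - 2)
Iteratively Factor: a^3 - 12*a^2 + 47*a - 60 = (a - 3)*(a^2 - 9*a + 20) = (a - 4)*(a - 3)*(a - 5)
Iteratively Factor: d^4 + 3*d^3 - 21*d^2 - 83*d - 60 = (d - 5)*(d^3 + 8*d^2 + 19*d + 12) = (d - 5)*(d + 3)*(d^2 + 5*d + 4) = (d - 5)*(d + 3)*(d + 4)*(d + 1)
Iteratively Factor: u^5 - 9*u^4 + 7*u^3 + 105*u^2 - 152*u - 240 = (u - 5)*(u^4 - 4*u^3 - 13*u^2 + 40*u + 48) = (u - 5)*(u - 4)*(u^3 - 13*u - 12) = (u - 5)*(u - 4)*(u + 1)*(u^2 - u - 12) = (u - 5)*(u - 4)*(u + 1)*(u + 3)*(u - 4)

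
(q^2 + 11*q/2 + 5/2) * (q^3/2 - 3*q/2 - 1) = q^5/2 + 11*q^4/4 - q^3/4 - 37*q^2/4 - 37*q/4 - 5/2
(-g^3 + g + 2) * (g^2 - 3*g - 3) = -g^5 + 3*g^4 + 4*g^3 - g^2 - 9*g - 6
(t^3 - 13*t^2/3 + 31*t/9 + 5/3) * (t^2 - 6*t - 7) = t^5 - 31*t^4/3 + 202*t^3/9 + 34*t^2/3 - 307*t/9 - 35/3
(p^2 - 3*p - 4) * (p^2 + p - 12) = p^4 - 2*p^3 - 19*p^2 + 32*p + 48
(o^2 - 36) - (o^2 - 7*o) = 7*o - 36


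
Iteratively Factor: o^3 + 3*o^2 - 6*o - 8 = (o + 1)*(o^2 + 2*o - 8) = (o + 1)*(o + 4)*(o - 2)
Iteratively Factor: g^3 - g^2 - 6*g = (g + 2)*(g^2 - 3*g) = g*(g + 2)*(g - 3)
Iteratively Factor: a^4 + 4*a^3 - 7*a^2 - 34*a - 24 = (a - 3)*(a^3 + 7*a^2 + 14*a + 8) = (a - 3)*(a + 2)*(a^2 + 5*a + 4) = (a - 3)*(a + 2)*(a + 4)*(a + 1)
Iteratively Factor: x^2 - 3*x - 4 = (x + 1)*(x - 4)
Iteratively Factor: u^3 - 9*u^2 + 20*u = (u)*(u^2 - 9*u + 20) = u*(u - 4)*(u - 5)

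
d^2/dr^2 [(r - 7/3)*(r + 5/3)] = 2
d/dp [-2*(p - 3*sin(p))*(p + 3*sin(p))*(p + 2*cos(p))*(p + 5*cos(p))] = 14*p^3*sin(p) - 8*p^3 + 38*p^2*sin(2*p) - 42*p^2*cos(p) - 63*p*sin(p)/2 + 189*p*sin(3*p)/2 - 38*p*cos(2*p) - 2*p + 90*sin(4*p) + 63*cos(p)/2 - 63*cos(3*p)/2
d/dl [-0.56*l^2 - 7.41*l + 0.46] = -1.12*l - 7.41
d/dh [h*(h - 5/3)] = 2*h - 5/3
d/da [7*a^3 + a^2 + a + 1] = 21*a^2 + 2*a + 1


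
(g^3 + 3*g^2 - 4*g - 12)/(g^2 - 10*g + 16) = (g^2 + 5*g + 6)/(g - 8)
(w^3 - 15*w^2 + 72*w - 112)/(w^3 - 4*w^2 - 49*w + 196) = (w - 4)/(w + 7)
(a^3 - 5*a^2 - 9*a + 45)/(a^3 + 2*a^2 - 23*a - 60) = (a - 3)/(a + 4)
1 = 1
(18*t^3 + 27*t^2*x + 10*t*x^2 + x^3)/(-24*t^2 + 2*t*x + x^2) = (3*t^2 + 4*t*x + x^2)/(-4*t + x)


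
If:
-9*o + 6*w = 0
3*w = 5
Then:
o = 10/9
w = 5/3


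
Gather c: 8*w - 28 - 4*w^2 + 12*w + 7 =-4*w^2 + 20*w - 21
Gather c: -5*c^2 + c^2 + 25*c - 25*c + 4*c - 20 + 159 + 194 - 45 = -4*c^2 + 4*c + 288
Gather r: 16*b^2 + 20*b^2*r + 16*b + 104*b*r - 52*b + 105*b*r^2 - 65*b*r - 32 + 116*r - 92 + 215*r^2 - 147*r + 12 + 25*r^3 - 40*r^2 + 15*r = 16*b^2 - 36*b + 25*r^3 + r^2*(105*b + 175) + r*(20*b^2 + 39*b - 16) - 112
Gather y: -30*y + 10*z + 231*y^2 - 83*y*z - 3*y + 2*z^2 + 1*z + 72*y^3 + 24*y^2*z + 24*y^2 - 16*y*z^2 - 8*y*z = 72*y^3 + y^2*(24*z + 255) + y*(-16*z^2 - 91*z - 33) + 2*z^2 + 11*z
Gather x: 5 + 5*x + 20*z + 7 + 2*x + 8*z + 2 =7*x + 28*z + 14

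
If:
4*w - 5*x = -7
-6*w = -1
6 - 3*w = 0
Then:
No Solution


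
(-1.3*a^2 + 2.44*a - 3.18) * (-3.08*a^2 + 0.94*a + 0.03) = 4.004*a^4 - 8.7372*a^3 + 12.049*a^2 - 2.916*a - 0.0954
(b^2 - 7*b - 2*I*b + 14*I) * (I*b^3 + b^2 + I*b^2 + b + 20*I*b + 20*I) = I*b^5 + 3*b^4 - 6*I*b^4 - 18*b^3 + 11*I*b^3 + 19*b^2 - 108*I*b^2 - 240*b - 126*I*b - 280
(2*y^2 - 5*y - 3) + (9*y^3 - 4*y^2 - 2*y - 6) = 9*y^3 - 2*y^2 - 7*y - 9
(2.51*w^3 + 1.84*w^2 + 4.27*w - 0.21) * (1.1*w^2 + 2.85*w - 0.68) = 2.761*w^5 + 9.1775*w^4 + 8.2342*w^3 + 10.6873*w^2 - 3.5021*w + 0.1428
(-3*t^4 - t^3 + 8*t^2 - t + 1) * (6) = -18*t^4 - 6*t^3 + 48*t^2 - 6*t + 6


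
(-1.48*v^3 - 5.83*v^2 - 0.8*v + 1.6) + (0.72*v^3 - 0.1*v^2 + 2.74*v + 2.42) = -0.76*v^3 - 5.93*v^2 + 1.94*v + 4.02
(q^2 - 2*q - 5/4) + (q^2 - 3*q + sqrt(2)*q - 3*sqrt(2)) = 2*q^2 - 5*q + sqrt(2)*q - 3*sqrt(2) - 5/4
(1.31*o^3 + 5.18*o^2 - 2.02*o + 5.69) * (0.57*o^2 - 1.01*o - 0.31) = 0.7467*o^5 + 1.6295*o^4 - 6.7893*o^3 + 3.6777*o^2 - 5.1207*o - 1.7639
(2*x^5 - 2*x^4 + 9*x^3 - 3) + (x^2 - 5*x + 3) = 2*x^5 - 2*x^4 + 9*x^3 + x^2 - 5*x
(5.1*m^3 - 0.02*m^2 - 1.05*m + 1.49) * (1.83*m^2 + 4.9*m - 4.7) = 9.333*m^5 + 24.9534*m^4 - 25.9895*m^3 - 2.3243*m^2 + 12.236*m - 7.003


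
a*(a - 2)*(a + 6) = a^3 + 4*a^2 - 12*a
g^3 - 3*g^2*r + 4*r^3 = (g - 2*r)^2*(g + r)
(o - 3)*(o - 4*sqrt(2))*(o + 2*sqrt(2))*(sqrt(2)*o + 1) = sqrt(2)*o^4 - 3*sqrt(2)*o^3 - 3*o^3 - 18*sqrt(2)*o^2 + 9*o^2 - 16*o + 54*sqrt(2)*o + 48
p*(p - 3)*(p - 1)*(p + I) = p^4 - 4*p^3 + I*p^3 + 3*p^2 - 4*I*p^2 + 3*I*p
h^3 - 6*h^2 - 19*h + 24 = (h - 8)*(h - 1)*(h + 3)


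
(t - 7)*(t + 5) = t^2 - 2*t - 35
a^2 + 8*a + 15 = (a + 3)*(a + 5)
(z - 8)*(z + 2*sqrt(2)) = z^2 - 8*z + 2*sqrt(2)*z - 16*sqrt(2)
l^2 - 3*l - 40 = (l - 8)*(l + 5)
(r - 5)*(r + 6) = r^2 + r - 30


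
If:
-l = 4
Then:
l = -4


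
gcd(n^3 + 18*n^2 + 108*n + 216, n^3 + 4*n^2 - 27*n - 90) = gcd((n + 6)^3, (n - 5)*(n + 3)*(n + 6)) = n + 6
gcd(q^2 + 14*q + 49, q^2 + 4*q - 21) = q + 7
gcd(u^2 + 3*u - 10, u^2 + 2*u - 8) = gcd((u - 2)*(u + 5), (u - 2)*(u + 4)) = u - 2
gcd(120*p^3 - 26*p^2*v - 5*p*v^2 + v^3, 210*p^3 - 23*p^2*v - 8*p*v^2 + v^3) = 30*p^2 + p*v - v^2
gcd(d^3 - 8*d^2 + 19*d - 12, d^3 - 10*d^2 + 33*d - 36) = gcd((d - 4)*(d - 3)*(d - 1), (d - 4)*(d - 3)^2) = d^2 - 7*d + 12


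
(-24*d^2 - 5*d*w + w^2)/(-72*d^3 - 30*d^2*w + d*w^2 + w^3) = (-8*d + w)/(-24*d^2 - 2*d*w + w^2)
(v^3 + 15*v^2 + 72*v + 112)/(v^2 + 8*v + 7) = (v^2 + 8*v + 16)/(v + 1)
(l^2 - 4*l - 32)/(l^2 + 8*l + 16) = (l - 8)/(l + 4)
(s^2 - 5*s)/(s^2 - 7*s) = (s - 5)/(s - 7)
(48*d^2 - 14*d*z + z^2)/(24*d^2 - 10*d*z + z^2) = (-8*d + z)/(-4*d + z)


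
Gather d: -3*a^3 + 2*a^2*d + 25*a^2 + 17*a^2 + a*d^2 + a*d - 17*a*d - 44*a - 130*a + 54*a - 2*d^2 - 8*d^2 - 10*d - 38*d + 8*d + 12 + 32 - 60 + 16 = -3*a^3 + 42*a^2 - 120*a + d^2*(a - 10) + d*(2*a^2 - 16*a - 40)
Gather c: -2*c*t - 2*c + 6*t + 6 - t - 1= c*(-2*t - 2) + 5*t + 5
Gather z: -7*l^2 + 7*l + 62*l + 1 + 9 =-7*l^2 + 69*l + 10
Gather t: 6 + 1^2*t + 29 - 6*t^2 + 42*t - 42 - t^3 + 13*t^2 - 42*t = -t^3 + 7*t^2 + t - 7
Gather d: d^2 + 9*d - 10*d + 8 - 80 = d^2 - d - 72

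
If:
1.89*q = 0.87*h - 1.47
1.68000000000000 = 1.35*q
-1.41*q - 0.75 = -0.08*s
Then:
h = 4.39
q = 1.24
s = 31.31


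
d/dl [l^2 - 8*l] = 2*l - 8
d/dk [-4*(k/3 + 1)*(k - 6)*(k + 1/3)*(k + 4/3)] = -16*k^3/3 + 16*k^2/3 + 1624*k/27 + 376/9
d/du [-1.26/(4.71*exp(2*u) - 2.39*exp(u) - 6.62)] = (11.8692*exp(u) - 3.0114)*exp(u)/(-4.71*exp(2*u) + 2.39*exp(u) + 6.62)^2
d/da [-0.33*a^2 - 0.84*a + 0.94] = -0.66*a - 0.84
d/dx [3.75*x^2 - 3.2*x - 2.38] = 7.5*x - 3.2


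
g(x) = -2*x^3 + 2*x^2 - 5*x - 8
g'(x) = -6*x^2 + 4*x - 5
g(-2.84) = 68.14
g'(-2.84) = -64.75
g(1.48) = -17.50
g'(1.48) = -12.22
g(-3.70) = 139.19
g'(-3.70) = -101.94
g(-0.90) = -0.42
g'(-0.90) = -13.46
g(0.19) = -8.89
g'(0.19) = -4.46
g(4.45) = -166.89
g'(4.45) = -106.02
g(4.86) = -214.64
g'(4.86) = -127.28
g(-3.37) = 108.11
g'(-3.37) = -86.62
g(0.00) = -8.00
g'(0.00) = -5.00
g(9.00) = -1349.00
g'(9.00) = -455.00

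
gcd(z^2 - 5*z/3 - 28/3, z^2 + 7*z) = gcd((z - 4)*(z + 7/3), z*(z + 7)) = 1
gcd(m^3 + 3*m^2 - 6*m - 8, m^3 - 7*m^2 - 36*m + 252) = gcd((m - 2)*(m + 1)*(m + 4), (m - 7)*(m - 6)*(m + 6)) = 1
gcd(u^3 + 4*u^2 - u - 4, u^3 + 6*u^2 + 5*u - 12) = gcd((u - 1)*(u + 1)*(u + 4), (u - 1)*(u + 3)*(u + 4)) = u^2 + 3*u - 4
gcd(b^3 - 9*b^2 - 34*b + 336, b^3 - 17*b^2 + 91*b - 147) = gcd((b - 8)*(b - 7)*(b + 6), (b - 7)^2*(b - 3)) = b - 7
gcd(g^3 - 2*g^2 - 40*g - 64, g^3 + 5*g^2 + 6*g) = g + 2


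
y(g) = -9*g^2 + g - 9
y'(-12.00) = 217.00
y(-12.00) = -1317.00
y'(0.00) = 1.00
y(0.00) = -9.00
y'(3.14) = -55.52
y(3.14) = -94.60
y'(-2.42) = 44.56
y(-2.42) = -64.13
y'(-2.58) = 47.44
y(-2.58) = -71.49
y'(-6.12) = 111.16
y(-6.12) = -352.21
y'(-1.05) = 19.90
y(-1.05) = -19.97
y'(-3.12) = 57.16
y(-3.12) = -99.73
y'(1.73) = -30.14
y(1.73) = -34.21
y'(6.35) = -113.30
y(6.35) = -365.55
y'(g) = 1 - 18*g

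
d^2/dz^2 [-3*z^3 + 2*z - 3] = -18*z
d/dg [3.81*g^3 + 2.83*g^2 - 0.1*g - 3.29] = 11.43*g^2 + 5.66*g - 0.1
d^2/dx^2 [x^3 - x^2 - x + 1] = 6*x - 2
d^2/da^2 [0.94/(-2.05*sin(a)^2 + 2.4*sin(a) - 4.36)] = (15.8014*sin(a)^4 - 13.8744*sin(a)^3 - 51.89458*sin(a)^2 + 37.58496*sin(a) + 5.97464)/(2.05*sin(a)^2 - 2.4*sin(a) + 4.36)^3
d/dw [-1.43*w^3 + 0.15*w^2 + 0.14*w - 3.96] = -4.29*w^2 + 0.3*w + 0.14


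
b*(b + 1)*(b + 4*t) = b^3 + 4*b^2*t + b^2 + 4*b*t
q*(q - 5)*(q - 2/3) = q^3 - 17*q^2/3 + 10*q/3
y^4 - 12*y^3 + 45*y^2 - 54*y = y*(y - 6)*(y - 3)^2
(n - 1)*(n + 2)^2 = n^3 + 3*n^2 - 4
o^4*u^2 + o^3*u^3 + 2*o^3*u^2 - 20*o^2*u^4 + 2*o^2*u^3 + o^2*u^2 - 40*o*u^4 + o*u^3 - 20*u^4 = (o - 4*u)*(o + 5*u)*(o*u + u)^2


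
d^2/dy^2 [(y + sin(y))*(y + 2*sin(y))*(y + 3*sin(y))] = -6*y^2*sin(y) + 24*y*cos(y) + 22*y*cos(2*y) + 6*y + 15*sin(y)/2 + 22*sin(2*y) + 27*sin(3*y)/2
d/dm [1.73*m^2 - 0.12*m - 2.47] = 3.46*m - 0.12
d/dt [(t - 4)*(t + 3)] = 2*t - 1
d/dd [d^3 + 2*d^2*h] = d*(3*d + 4*h)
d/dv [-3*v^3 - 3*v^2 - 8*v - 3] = -9*v^2 - 6*v - 8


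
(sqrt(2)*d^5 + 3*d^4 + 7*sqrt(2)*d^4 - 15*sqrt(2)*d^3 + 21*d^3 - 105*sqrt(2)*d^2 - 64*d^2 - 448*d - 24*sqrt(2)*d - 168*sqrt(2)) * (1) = sqrt(2)*d^5 + 3*d^4 + 7*sqrt(2)*d^4 - 15*sqrt(2)*d^3 + 21*d^3 - 105*sqrt(2)*d^2 - 64*d^2 - 448*d - 24*sqrt(2)*d - 168*sqrt(2)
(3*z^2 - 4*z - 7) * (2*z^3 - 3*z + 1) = 6*z^5 - 8*z^4 - 23*z^3 + 15*z^2 + 17*z - 7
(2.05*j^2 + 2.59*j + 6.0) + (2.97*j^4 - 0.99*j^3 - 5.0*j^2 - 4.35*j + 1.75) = 2.97*j^4 - 0.99*j^3 - 2.95*j^2 - 1.76*j + 7.75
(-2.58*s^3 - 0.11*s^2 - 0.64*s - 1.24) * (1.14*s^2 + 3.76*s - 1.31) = -2.9412*s^5 - 9.8262*s^4 + 2.2366*s^3 - 3.6759*s^2 - 3.824*s + 1.6244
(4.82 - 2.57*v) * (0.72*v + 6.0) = -1.8504*v^2 - 11.9496*v + 28.92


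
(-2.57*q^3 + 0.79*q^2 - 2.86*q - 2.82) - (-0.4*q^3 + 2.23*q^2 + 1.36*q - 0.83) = -2.17*q^3 - 1.44*q^2 - 4.22*q - 1.99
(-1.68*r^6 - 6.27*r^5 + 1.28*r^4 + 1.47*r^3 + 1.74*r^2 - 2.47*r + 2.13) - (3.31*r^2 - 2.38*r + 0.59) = -1.68*r^6 - 6.27*r^5 + 1.28*r^4 + 1.47*r^3 - 1.57*r^2 - 0.0900000000000003*r + 1.54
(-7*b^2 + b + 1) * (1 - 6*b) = 42*b^3 - 13*b^2 - 5*b + 1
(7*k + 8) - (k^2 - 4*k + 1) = -k^2 + 11*k + 7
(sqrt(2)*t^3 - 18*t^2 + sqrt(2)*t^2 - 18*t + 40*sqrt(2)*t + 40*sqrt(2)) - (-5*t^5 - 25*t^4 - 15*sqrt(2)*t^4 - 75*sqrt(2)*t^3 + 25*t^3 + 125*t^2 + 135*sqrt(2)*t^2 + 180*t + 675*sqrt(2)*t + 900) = 5*t^5 + 15*sqrt(2)*t^4 + 25*t^4 - 25*t^3 + 76*sqrt(2)*t^3 - 134*sqrt(2)*t^2 - 143*t^2 - 635*sqrt(2)*t - 198*t - 900 + 40*sqrt(2)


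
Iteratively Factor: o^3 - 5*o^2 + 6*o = (o - 3)*(o^2 - 2*o) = (o - 3)*(o - 2)*(o)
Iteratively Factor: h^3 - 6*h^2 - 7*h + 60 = (h + 3)*(h^2 - 9*h + 20) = (h - 5)*(h + 3)*(h - 4)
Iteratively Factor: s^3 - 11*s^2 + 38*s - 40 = (s - 4)*(s^2 - 7*s + 10) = (s - 4)*(s - 2)*(s - 5)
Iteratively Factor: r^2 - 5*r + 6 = (r - 3)*(r - 2)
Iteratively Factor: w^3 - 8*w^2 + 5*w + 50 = (w - 5)*(w^2 - 3*w - 10) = (w - 5)^2*(w + 2)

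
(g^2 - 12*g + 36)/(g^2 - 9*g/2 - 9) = 2*(g - 6)/(2*g + 3)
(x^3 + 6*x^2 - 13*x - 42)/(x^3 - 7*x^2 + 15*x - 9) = (x^2 + 9*x + 14)/(x^2 - 4*x + 3)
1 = 1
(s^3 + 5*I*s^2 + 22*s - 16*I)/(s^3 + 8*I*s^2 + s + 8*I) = (s - 2*I)/(s + I)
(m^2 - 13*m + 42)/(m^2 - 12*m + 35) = (m - 6)/(m - 5)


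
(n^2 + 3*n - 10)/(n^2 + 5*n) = (n - 2)/n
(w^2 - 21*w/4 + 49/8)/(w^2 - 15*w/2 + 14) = (w - 7/4)/(w - 4)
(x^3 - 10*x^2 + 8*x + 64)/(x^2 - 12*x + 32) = x + 2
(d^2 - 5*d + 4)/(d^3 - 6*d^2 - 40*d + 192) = (d - 1)/(d^2 - 2*d - 48)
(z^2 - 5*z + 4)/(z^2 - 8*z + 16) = (z - 1)/(z - 4)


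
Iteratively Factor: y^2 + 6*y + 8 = (y + 4)*(y + 2)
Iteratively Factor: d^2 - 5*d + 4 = (d - 1)*(d - 4)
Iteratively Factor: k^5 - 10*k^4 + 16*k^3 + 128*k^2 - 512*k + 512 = (k + 4)*(k^4 - 14*k^3 + 72*k^2 - 160*k + 128) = (k - 2)*(k + 4)*(k^3 - 12*k^2 + 48*k - 64) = (k - 4)*(k - 2)*(k + 4)*(k^2 - 8*k + 16) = (k - 4)^2*(k - 2)*(k + 4)*(k - 4)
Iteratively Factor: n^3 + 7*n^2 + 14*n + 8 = (n + 1)*(n^2 + 6*n + 8) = (n + 1)*(n + 4)*(n + 2)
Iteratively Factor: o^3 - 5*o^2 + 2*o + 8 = (o - 4)*(o^2 - o - 2) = (o - 4)*(o + 1)*(o - 2)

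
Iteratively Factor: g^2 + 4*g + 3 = (g + 1)*(g + 3)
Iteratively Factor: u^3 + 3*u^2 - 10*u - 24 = (u + 2)*(u^2 + u - 12) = (u - 3)*(u + 2)*(u + 4)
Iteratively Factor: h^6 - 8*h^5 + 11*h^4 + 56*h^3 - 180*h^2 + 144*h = (h - 2)*(h^5 - 6*h^4 - h^3 + 54*h^2 - 72*h) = (h - 4)*(h - 2)*(h^4 - 2*h^3 - 9*h^2 + 18*h) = (h - 4)*(h - 2)^2*(h^3 - 9*h) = h*(h - 4)*(h - 2)^2*(h^2 - 9) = h*(h - 4)*(h - 3)*(h - 2)^2*(h + 3)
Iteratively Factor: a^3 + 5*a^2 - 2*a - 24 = (a - 2)*(a^2 + 7*a + 12) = (a - 2)*(a + 4)*(a + 3)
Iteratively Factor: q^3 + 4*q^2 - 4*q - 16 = (q - 2)*(q^2 + 6*q + 8) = (q - 2)*(q + 2)*(q + 4)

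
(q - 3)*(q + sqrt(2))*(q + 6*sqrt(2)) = q^3 - 3*q^2 + 7*sqrt(2)*q^2 - 21*sqrt(2)*q + 12*q - 36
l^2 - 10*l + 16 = (l - 8)*(l - 2)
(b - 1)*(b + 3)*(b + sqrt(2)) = b^3 + sqrt(2)*b^2 + 2*b^2 - 3*b + 2*sqrt(2)*b - 3*sqrt(2)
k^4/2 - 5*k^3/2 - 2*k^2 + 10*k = k*(k/2 + 1)*(k - 5)*(k - 2)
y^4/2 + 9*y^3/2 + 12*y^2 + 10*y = y*(y/2 + 1)*(y + 2)*(y + 5)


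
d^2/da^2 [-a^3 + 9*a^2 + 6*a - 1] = 18 - 6*a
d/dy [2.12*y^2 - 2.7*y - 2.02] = 4.24*y - 2.7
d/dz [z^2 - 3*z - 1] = 2*z - 3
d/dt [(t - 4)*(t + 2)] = 2*t - 2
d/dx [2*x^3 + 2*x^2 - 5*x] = 6*x^2 + 4*x - 5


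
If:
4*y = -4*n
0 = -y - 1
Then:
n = 1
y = -1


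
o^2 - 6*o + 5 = (o - 5)*(o - 1)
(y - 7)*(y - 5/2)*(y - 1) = y^3 - 21*y^2/2 + 27*y - 35/2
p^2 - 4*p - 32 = (p - 8)*(p + 4)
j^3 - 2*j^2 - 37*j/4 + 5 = (j - 4)*(j - 1/2)*(j + 5/2)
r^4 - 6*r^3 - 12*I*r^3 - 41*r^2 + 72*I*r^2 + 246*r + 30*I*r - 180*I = (r - 6)*(r - 6*I)*(r - 5*I)*(r - I)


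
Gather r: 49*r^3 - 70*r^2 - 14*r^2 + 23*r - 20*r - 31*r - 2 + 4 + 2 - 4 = 49*r^3 - 84*r^2 - 28*r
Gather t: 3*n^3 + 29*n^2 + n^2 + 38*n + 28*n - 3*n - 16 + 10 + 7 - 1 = 3*n^3 + 30*n^2 + 63*n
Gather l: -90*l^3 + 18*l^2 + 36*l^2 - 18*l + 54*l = -90*l^3 + 54*l^2 + 36*l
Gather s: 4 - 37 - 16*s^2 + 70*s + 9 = -16*s^2 + 70*s - 24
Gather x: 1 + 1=2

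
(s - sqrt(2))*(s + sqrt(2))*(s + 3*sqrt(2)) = s^3 + 3*sqrt(2)*s^2 - 2*s - 6*sqrt(2)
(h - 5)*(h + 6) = h^2 + h - 30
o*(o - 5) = o^2 - 5*o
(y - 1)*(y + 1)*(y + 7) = y^3 + 7*y^2 - y - 7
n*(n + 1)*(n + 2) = n^3 + 3*n^2 + 2*n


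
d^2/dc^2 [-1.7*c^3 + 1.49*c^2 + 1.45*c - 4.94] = 2.98 - 10.2*c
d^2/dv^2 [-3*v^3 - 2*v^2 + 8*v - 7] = -18*v - 4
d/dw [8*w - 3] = 8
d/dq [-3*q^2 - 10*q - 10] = -6*q - 10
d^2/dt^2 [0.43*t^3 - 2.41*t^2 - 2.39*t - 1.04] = 2.58*t - 4.82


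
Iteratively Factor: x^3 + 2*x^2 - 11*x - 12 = (x + 4)*(x^2 - 2*x - 3) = (x + 1)*(x + 4)*(x - 3)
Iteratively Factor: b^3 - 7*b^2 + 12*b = (b - 3)*(b^2 - 4*b) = (b - 4)*(b - 3)*(b)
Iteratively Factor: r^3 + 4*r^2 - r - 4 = (r - 1)*(r^2 + 5*r + 4) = (r - 1)*(r + 1)*(r + 4)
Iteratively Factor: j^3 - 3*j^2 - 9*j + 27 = (j + 3)*(j^2 - 6*j + 9) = (j - 3)*(j + 3)*(j - 3)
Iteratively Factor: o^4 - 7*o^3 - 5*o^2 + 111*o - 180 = (o - 5)*(o^3 - 2*o^2 - 15*o + 36) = (o - 5)*(o + 4)*(o^2 - 6*o + 9) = (o - 5)*(o - 3)*(o + 4)*(o - 3)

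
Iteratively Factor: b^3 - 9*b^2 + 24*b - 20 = (b - 2)*(b^2 - 7*b + 10) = (b - 5)*(b - 2)*(b - 2)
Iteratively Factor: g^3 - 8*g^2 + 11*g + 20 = (g - 4)*(g^2 - 4*g - 5) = (g - 4)*(g + 1)*(g - 5)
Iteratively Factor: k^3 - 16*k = (k + 4)*(k^2 - 4*k) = k*(k + 4)*(k - 4)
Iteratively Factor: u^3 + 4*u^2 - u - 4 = (u + 4)*(u^2 - 1) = (u + 1)*(u + 4)*(u - 1)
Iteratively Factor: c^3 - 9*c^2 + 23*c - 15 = (c - 5)*(c^2 - 4*c + 3) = (c - 5)*(c - 1)*(c - 3)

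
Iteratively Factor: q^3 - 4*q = (q)*(q^2 - 4) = q*(q - 2)*(q + 2)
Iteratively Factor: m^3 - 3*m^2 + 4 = (m - 2)*(m^2 - m - 2) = (m - 2)*(m + 1)*(m - 2)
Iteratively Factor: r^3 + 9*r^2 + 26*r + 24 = (r + 3)*(r^2 + 6*r + 8) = (r + 3)*(r + 4)*(r + 2)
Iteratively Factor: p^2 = (p)*(p)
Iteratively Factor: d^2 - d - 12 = (d - 4)*(d + 3)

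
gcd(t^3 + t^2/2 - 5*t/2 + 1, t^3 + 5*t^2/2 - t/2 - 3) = t^2 + t - 2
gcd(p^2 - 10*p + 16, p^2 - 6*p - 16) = p - 8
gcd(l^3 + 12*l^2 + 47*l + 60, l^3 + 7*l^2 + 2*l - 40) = l^2 + 9*l + 20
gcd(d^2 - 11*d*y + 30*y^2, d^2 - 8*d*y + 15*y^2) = -d + 5*y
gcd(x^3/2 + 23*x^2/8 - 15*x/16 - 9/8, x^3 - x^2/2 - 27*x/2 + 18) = 1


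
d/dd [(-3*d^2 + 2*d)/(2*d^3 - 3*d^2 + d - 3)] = (6*d^4 - 8*d^3 + 3*d^2 + 18*d - 6)/(4*d^6 - 12*d^5 + 13*d^4 - 18*d^3 + 19*d^2 - 6*d + 9)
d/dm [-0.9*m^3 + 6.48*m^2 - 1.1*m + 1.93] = -2.7*m^2 + 12.96*m - 1.1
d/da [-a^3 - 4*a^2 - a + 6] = -3*a^2 - 8*a - 1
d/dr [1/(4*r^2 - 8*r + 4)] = (1 - r)/(2*(r^2 - 2*r + 1)^2)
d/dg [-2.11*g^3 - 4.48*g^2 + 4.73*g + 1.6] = -6.33*g^2 - 8.96*g + 4.73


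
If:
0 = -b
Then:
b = 0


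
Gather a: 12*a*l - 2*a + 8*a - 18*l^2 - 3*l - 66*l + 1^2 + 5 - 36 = a*(12*l + 6) - 18*l^2 - 69*l - 30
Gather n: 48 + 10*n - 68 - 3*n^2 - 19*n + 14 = -3*n^2 - 9*n - 6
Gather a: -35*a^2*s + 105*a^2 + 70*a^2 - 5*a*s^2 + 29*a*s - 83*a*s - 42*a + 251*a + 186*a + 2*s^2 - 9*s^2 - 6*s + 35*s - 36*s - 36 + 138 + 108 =a^2*(175 - 35*s) + a*(-5*s^2 - 54*s + 395) - 7*s^2 - 7*s + 210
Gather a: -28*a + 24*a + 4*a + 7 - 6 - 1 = 0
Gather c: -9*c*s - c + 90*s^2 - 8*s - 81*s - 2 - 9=c*(-9*s - 1) + 90*s^2 - 89*s - 11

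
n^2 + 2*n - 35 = (n - 5)*(n + 7)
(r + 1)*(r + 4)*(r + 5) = r^3 + 10*r^2 + 29*r + 20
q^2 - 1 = (q - 1)*(q + 1)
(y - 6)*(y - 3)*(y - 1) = y^3 - 10*y^2 + 27*y - 18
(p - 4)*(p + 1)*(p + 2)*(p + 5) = p^4 + 4*p^3 - 15*p^2 - 58*p - 40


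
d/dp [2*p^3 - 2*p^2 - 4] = 2*p*(3*p - 2)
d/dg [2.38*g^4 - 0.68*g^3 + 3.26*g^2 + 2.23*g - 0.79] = 9.52*g^3 - 2.04*g^2 + 6.52*g + 2.23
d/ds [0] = 0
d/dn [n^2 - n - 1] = 2*n - 1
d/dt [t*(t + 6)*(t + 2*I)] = 3*t^2 + 4*t*(3 + I) + 12*I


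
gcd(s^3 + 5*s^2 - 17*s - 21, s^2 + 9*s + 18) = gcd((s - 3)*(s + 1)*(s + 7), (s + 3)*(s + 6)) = 1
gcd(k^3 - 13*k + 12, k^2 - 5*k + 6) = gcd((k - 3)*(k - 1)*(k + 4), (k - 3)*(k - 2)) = k - 3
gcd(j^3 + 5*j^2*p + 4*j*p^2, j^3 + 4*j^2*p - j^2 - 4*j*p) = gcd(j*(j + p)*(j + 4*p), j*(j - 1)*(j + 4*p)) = j^2 + 4*j*p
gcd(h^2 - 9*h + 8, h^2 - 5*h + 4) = h - 1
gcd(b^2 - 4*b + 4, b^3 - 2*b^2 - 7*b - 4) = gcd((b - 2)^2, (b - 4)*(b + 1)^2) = 1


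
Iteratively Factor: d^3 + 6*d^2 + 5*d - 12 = (d + 3)*(d^2 + 3*d - 4) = (d - 1)*(d + 3)*(d + 4)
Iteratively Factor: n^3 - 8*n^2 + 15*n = (n - 5)*(n^2 - 3*n) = n*(n - 5)*(n - 3)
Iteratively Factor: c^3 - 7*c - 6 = (c + 1)*(c^2 - c - 6) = (c - 3)*(c + 1)*(c + 2)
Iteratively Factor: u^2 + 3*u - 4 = (u + 4)*(u - 1)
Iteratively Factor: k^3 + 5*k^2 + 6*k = (k + 2)*(k^2 + 3*k) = k*(k + 2)*(k + 3)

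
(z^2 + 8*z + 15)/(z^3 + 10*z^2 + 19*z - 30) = (z + 3)/(z^2 + 5*z - 6)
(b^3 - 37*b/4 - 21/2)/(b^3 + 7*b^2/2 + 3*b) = (b - 7/2)/b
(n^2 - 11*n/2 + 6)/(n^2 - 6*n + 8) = (n - 3/2)/(n - 2)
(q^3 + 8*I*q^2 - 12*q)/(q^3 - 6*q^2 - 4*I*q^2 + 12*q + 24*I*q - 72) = q*(q + 6*I)/(q^2 - 6*q*(1 + I) + 36*I)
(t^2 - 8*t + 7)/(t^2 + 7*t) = (t^2 - 8*t + 7)/(t*(t + 7))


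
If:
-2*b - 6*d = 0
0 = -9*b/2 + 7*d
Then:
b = 0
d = 0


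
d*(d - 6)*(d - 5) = d^3 - 11*d^2 + 30*d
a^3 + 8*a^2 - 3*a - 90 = (a - 3)*(a + 5)*(a + 6)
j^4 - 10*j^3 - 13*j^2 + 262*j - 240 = (j - 8)*(j - 6)*(j - 1)*(j + 5)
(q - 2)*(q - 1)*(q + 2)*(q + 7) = q^4 + 6*q^3 - 11*q^2 - 24*q + 28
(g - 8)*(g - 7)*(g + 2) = g^3 - 13*g^2 + 26*g + 112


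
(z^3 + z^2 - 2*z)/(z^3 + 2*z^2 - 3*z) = (z + 2)/(z + 3)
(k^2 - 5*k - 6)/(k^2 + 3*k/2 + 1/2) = 2*(k - 6)/(2*k + 1)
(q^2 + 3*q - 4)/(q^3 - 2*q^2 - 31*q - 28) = (q - 1)/(q^2 - 6*q - 7)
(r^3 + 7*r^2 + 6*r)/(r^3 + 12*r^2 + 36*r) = (r + 1)/(r + 6)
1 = 1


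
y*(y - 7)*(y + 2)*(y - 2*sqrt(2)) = y^4 - 5*y^3 - 2*sqrt(2)*y^3 - 14*y^2 + 10*sqrt(2)*y^2 + 28*sqrt(2)*y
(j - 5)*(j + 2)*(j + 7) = j^3 + 4*j^2 - 31*j - 70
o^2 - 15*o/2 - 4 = (o - 8)*(o + 1/2)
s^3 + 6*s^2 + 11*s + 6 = (s + 1)*(s + 2)*(s + 3)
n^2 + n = n*(n + 1)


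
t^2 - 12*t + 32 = (t - 8)*(t - 4)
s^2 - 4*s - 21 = (s - 7)*(s + 3)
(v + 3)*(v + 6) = v^2 + 9*v + 18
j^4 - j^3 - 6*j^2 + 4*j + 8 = (j - 2)^2*(j + 1)*(j + 2)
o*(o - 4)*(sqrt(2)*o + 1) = sqrt(2)*o^3 - 4*sqrt(2)*o^2 + o^2 - 4*o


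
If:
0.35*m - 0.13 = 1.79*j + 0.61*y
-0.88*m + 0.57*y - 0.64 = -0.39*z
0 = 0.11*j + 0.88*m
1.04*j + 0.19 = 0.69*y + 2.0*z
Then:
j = -0.70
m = 0.09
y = 1.89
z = -0.92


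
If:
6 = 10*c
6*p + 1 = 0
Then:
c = 3/5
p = -1/6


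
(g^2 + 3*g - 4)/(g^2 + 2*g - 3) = (g + 4)/(g + 3)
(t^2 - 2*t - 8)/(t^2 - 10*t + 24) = (t + 2)/(t - 6)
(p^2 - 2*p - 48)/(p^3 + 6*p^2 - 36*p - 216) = (p - 8)/(p^2 - 36)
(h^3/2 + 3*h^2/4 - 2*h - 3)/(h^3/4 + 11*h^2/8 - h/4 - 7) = 2*(2*h^2 + 7*h + 6)/(2*h^2 + 15*h + 28)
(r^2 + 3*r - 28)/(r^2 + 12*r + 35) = (r - 4)/(r + 5)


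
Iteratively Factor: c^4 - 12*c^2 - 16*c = (c + 2)*(c^3 - 2*c^2 - 8*c) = (c + 2)^2*(c^2 - 4*c) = c*(c + 2)^2*(c - 4)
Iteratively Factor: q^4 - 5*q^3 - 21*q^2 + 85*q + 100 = (q + 4)*(q^3 - 9*q^2 + 15*q + 25) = (q - 5)*(q + 4)*(q^2 - 4*q - 5) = (q - 5)^2*(q + 4)*(q + 1)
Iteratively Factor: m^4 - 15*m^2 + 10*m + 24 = (m + 1)*(m^3 - m^2 - 14*m + 24) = (m - 3)*(m + 1)*(m^2 + 2*m - 8) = (m - 3)*(m + 1)*(m + 4)*(m - 2)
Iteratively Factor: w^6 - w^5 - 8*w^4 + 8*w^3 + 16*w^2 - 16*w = (w - 1)*(w^5 - 8*w^3 + 16*w) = w*(w - 1)*(w^4 - 8*w^2 + 16) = w*(w - 1)*(w + 2)*(w^3 - 2*w^2 - 4*w + 8) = w*(w - 1)*(w + 2)^2*(w^2 - 4*w + 4) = w*(w - 2)*(w - 1)*(w + 2)^2*(w - 2)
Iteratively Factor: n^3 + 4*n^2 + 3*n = (n)*(n^2 + 4*n + 3) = n*(n + 1)*(n + 3)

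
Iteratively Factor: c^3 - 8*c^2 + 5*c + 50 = (c + 2)*(c^2 - 10*c + 25) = (c - 5)*(c + 2)*(c - 5)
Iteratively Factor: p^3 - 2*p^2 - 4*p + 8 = (p - 2)*(p^2 - 4) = (p - 2)*(p + 2)*(p - 2)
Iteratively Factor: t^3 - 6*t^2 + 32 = (t + 2)*(t^2 - 8*t + 16) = (t - 4)*(t + 2)*(t - 4)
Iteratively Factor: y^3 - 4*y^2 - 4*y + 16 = (y - 4)*(y^2 - 4) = (y - 4)*(y + 2)*(y - 2)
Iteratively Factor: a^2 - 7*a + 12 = (a - 3)*(a - 4)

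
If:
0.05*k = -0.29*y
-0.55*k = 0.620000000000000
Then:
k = -1.13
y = 0.19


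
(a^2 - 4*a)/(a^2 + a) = (a - 4)/(a + 1)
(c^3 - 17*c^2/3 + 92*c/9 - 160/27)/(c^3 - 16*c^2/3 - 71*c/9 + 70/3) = (9*c^2 - 36*c + 32)/(3*(3*c^2 - 11*c - 42))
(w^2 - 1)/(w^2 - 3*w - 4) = (w - 1)/(w - 4)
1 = 1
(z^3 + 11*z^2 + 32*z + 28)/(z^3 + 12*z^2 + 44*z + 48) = (z^2 + 9*z + 14)/(z^2 + 10*z + 24)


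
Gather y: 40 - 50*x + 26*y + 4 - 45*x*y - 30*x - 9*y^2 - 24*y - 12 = -80*x - 9*y^2 + y*(2 - 45*x) + 32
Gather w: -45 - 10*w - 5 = -10*w - 50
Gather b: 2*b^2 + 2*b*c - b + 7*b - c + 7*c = 2*b^2 + b*(2*c + 6) + 6*c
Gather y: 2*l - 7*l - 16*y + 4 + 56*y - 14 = -5*l + 40*y - 10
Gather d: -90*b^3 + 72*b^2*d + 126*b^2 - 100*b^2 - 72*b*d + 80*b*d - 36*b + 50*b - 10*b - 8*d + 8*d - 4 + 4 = -90*b^3 + 26*b^2 + 4*b + d*(72*b^2 + 8*b)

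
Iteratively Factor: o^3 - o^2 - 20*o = (o - 5)*(o^2 + 4*o) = (o - 5)*(o + 4)*(o)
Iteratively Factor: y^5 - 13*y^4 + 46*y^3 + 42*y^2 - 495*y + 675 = (y - 5)*(y^4 - 8*y^3 + 6*y^2 + 72*y - 135) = (y - 5)*(y - 3)*(y^3 - 5*y^2 - 9*y + 45) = (y - 5)*(y - 3)^2*(y^2 - 2*y - 15) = (y - 5)^2*(y - 3)^2*(y + 3)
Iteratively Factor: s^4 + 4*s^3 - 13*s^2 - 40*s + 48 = (s + 4)*(s^3 - 13*s + 12) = (s - 3)*(s + 4)*(s^2 + 3*s - 4) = (s - 3)*(s - 1)*(s + 4)*(s + 4)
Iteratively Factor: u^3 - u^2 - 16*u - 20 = (u + 2)*(u^2 - 3*u - 10) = (u + 2)^2*(u - 5)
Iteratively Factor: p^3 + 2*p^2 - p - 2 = (p + 1)*(p^2 + p - 2) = (p + 1)*(p + 2)*(p - 1)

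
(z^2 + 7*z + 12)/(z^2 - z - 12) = (z + 4)/(z - 4)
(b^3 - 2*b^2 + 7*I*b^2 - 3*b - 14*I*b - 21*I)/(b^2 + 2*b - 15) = (b^2 + b*(1 + 7*I) + 7*I)/(b + 5)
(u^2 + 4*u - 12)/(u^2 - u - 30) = (-u^2 - 4*u + 12)/(-u^2 + u + 30)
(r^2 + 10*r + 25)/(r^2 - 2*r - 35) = (r + 5)/(r - 7)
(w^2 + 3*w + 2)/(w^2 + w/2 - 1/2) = 2*(w + 2)/(2*w - 1)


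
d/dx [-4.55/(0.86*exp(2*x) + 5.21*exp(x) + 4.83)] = (7.826*exp(x) + 23.7055)*exp(x)/(0.86*exp(2*x) + 5.21*exp(x) + 4.83)^2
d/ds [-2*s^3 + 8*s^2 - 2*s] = -6*s^2 + 16*s - 2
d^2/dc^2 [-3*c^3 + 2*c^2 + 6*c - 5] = 4 - 18*c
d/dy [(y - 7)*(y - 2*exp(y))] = y - (y - 7)*(2*exp(y) - 1) - 2*exp(y)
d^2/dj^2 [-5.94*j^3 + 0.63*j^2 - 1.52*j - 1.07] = 1.26 - 35.64*j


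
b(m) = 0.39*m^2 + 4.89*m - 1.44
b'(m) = 0.78*m + 4.89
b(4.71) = 30.24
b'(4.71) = 8.56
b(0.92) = 3.39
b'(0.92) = 5.61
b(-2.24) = -10.44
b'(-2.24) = 3.14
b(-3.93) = -14.63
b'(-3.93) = 1.82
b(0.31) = 0.11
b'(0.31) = 5.13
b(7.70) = 59.34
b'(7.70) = 10.90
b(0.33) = 0.22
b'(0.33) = 5.15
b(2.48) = 13.09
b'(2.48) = 6.82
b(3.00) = 16.74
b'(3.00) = 7.23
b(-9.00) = -13.86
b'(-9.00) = -2.13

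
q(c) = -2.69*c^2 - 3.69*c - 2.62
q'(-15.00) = 77.01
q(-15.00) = -552.52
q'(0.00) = -3.69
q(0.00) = -2.62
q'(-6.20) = 29.67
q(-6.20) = -83.15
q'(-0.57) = -0.62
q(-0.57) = -1.39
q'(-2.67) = 10.67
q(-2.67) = -11.94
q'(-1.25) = 3.04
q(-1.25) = -2.21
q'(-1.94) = 6.75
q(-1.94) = -5.59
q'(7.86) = -45.98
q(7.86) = -197.81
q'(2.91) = -19.35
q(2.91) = -36.14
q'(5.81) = -34.95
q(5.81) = -114.86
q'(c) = -5.38*c - 3.69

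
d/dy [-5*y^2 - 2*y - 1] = -10*y - 2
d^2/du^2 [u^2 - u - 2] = 2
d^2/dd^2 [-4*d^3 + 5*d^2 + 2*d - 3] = 10 - 24*d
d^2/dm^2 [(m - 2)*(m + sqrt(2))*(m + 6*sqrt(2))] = 6*m - 4 + 14*sqrt(2)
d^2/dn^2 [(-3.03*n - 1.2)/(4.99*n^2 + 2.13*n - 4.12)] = (-(3.03*n + 1.2)*(9.98*n + 2.13)*(19.96*n + 4.26) + (90.7182*n + 24.8838)*(4.99*n^2 + 2.13*n - 4.12))/(4.99*n^2 + 2.13*n - 4.12)^3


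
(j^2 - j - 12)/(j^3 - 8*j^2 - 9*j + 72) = (j - 4)/(j^2 - 11*j + 24)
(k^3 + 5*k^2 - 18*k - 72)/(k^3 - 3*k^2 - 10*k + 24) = (k + 6)/(k - 2)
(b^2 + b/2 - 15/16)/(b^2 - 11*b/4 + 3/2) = (b + 5/4)/(b - 2)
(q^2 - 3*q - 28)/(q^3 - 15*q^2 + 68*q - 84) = (q + 4)/(q^2 - 8*q + 12)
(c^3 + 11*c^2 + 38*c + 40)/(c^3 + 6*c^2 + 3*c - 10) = (c + 4)/(c - 1)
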